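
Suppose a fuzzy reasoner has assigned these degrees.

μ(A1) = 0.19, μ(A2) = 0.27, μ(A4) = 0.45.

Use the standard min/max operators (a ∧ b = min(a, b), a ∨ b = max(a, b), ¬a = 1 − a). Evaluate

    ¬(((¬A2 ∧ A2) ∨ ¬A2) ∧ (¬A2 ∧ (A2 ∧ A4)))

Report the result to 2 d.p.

0.73

¬A2 = 1 − 0.27 = 0.73
¬A2 ∧ A2 = min(a, b) on (0.73, 0.27) = 0.27
¬A2 = 1 − 0.27 = 0.73
(¬A2 ∧ A2) ∨ ¬A2 = max(a, b) on (0.27, 0.73) = 0.73
¬A2 = 1 − 0.27 = 0.73
A2 ∧ A4 = min(a, b) on (0.27, 0.45) = 0.27
¬A2 ∧ (A2 ∧ A4) = min(a, b) on (0.73, 0.27) = 0.27
((¬A2 ∧ A2) ∨ ¬A2) ∧ (¬A2 ∧ (A2 ∧ A4)) = min(a, b) on (0.73, 0.27) = 0.27
¬(((¬A2 ∧ A2) ∨ ¬A2) ∧ (¬A2 ∧ (A2 ∧ A4))) = 1 − 0.27 = 0.73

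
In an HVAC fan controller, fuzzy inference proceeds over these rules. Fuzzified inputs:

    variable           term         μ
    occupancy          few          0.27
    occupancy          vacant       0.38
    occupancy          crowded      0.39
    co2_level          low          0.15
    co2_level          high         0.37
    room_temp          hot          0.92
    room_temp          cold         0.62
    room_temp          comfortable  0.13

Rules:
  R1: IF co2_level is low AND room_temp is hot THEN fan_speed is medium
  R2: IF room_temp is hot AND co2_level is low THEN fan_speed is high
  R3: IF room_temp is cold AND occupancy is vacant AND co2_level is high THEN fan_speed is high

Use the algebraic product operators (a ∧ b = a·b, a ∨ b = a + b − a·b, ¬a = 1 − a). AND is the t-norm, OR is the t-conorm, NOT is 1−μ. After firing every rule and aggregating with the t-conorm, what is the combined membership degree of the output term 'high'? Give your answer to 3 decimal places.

R1: low=0.15, hot=0.92; AND[a·b] → w = 0.1380
R2: hot=0.92, low=0.15; AND[a·b] → w = 0.1380
R3: cold=0.62, vacant=0.38, high=0.37; AND[a·b] → w = 0.0872
Rules with consequent 'high': {R2, R3} → strengths 0.1380, 0.0872
Aggregate via t-conorm [a + b − a·b]: 0.2131

0.213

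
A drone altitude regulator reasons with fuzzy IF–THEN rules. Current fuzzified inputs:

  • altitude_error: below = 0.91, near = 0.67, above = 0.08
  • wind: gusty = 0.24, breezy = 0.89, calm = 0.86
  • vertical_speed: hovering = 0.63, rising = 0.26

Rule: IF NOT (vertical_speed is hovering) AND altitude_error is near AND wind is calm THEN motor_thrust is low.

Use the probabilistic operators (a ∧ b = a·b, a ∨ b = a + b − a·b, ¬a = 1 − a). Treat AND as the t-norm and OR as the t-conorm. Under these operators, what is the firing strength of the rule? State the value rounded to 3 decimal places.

0.213

firing strength: ¬hovering=1−0.63=0.37, near=0.67, calm=0.86; AND[a·b] → w = 0.2132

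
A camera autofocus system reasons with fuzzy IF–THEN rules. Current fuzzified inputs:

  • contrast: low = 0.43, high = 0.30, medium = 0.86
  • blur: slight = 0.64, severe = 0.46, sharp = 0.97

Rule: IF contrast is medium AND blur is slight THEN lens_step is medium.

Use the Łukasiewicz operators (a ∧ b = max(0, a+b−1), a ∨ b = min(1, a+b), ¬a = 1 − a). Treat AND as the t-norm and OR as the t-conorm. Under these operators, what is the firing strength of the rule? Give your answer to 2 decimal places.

firing strength: medium=0.86, slight=0.64; AND[max(0, a+b−1)] → w = 0.50

0.50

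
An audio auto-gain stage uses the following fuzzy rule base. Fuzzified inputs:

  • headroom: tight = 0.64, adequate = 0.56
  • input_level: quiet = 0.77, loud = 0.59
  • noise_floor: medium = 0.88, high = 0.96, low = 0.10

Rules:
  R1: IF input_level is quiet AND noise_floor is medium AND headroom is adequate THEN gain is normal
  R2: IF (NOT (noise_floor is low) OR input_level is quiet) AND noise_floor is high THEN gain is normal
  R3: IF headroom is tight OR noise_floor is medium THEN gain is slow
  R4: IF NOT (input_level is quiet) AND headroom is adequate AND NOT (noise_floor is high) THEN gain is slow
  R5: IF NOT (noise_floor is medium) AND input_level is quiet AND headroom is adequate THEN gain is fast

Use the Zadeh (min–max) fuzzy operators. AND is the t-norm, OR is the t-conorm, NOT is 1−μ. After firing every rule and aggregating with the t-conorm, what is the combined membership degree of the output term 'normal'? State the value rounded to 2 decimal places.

R1: quiet=0.77, medium=0.88, adequate=0.56; AND[min(a, b)] → w = 0.56
R2: (¬low=1−0.10=0.90 OR quiet=0.77) = 0.90; AND[min(a, b)] with high=0.96 → w = 0.90
R3: tight=0.64, medium=0.88; OR[max(a, b)] → w = 0.88
R4: ¬quiet=1−0.77=0.23, adequate=0.56, ¬high=1−0.96=0.04; AND[min(a, b)] → w = 0.04
R5: ¬medium=1−0.88=0.12, quiet=0.77, adequate=0.56; AND[min(a, b)] → w = 0.12
Rules with consequent 'normal': {R1, R2} → strengths 0.56, 0.90
Aggregate via t-conorm [max(a, b)]: 0.90

0.90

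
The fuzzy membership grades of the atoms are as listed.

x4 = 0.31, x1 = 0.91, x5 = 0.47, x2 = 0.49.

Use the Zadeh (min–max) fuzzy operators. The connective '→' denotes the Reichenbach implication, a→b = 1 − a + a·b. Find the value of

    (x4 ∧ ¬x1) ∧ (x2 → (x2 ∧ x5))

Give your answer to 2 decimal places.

0.09

¬x1 = 1 − 0.91 = 0.09
x4 ∧ ¬x1 = min(a, b) on (0.31, 0.09) = 0.09
x2 ∧ x5 = min(a, b) on (0.49, 0.47) = 0.47
x2 → (x2 ∧ x5)  [Reichenbach: 1 − a + a·b] with a=0.49, b=0.47 → 0.74
(x4 ∧ ¬x1) ∧ (x2 → (x2 ∧ x5)) = min(a, b) on (0.09, 0.74) = 0.09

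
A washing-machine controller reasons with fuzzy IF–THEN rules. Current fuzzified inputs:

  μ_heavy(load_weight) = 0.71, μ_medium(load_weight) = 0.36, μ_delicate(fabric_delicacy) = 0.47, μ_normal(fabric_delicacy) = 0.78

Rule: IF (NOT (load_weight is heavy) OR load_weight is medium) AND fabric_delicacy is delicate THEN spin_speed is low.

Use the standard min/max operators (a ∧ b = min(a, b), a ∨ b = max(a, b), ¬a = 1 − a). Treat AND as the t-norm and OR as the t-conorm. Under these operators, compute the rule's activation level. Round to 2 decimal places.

firing strength: (¬heavy=1−0.71=0.29 OR medium=0.36) = 0.36; AND[min(a, b)] with delicate=0.47 → w = 0.36

0.36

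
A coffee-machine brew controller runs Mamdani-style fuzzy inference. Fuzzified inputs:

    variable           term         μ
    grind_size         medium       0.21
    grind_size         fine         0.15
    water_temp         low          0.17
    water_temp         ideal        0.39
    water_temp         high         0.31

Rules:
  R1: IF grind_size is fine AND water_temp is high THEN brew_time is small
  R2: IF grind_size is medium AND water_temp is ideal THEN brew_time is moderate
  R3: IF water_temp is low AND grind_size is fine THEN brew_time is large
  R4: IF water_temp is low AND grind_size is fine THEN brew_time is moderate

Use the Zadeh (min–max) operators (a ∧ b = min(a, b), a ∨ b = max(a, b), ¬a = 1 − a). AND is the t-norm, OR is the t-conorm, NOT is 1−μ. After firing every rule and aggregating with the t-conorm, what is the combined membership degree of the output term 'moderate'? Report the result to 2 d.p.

R1: fine=0.15, high=0.31; AND[min(a, b)] → w = 0.15
R2: medium=0.21, ideal=0.39; AND[min(a, b)] → w = 0.21
R3: low=0.17, fine=0.15; AND[min(a, b)] → w = 0.15
R4: low=0.17, fine=0.15; AND[min(a, b)] → w = 0.15
Rules with consequent 'moderate': {R2, R4} → strengths 0.21, 0.15
Aggregate via t-conorm [max(a, b)]: 0.21

0.21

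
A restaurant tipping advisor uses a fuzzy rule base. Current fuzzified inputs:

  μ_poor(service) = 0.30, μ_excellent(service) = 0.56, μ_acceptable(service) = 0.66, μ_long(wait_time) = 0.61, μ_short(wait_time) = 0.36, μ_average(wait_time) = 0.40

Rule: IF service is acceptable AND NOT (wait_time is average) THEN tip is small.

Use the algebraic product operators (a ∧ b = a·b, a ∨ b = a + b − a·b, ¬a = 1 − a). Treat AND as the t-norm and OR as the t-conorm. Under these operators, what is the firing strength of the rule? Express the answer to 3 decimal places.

0.396

firing strength: acceptable=0.66, ¬average=1−0.40=0.60; AND[a·b] → w = 0.3960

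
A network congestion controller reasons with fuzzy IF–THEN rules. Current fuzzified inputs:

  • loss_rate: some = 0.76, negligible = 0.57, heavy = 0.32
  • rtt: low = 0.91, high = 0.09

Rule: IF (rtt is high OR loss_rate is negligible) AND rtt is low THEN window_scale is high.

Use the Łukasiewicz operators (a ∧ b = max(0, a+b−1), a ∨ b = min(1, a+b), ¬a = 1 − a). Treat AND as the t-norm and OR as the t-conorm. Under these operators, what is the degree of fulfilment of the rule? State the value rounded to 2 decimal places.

firing strength: (high=0.09 OR negligible=0.57) = 0.66; AND[max(0, a+b−1)] with low=0.91 → w = 0.57

0.57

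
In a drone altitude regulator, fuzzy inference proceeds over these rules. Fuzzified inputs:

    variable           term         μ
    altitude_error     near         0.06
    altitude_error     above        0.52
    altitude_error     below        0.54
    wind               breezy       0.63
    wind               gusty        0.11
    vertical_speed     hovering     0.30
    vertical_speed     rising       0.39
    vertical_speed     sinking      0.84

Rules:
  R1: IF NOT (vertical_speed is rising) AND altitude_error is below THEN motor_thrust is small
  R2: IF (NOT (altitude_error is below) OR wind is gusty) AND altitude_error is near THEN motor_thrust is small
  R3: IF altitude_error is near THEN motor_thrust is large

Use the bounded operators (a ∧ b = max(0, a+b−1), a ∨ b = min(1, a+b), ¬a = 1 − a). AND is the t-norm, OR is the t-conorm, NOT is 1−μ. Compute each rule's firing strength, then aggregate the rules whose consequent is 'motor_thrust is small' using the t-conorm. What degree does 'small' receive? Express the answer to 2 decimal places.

R1: ¬rising=1−0.39=0.61, below=0.54; AND[max(0, a+b−1)] → w = 0.15
R2: (¬below=1−0.54=0.46 OR gusty=0.11) = 0.57; AND[max(0, a+b−1)] with near=0.06 → w = 0.00
R3: near=0.06 → w = 0.06
Rules with consequent 'small': {R1, R2} → strengths 0.15, 0.00
Aggregate via t-conorm [min(1, a+b)]: 0.15

0.15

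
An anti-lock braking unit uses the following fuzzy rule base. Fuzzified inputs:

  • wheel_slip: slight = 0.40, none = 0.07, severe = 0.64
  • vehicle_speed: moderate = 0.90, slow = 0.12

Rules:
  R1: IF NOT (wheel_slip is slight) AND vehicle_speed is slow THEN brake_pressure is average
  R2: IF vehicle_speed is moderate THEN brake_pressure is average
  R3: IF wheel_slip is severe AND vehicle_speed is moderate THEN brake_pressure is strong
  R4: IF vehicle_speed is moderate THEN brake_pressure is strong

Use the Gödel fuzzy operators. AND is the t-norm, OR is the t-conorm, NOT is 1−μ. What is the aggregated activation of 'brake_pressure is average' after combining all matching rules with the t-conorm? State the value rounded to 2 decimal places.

R1: ¬slight=1−0.40=0.60, slow=0.12; AND[min(a, b)] → w = 0.12
R2: moderate=0.90 → w = 0.90
R3: severe=0.64, moderate=0.90; AND[min(a, b)] → w = 0.64
R4: moderate=0.90 → w = 0.90
Rules with consequent 'average': {R1, R2} → strengths 0.12, 0.90
Aggregate via t-conorm [max(a, b)]: 0.90

0.90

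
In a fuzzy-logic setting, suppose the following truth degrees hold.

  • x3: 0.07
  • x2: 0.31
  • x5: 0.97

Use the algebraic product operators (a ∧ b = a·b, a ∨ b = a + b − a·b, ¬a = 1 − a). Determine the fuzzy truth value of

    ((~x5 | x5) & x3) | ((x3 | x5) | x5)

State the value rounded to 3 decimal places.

~x5 = 1 − 0.9700 = 0.0300
~x5 | x5 = a + b − a·b on (0.0300, 0.9700) = 0.9709
(~x5 | x5) & x3 = a·b on (0.9709, 0.0700) = 0.0680
x3 | x5 = a + b − a·b on (0.0700, 0.9700) = 0.9721
(x3 | x5) | x5 = a + b − a·b on (0.9721, 0.9700) = 0.9992
((~x5 | x5) & x3) | ((x3 | x5) | x5) = a + b − a·b on (0.0680, 0.9992) = 0.9992

0.999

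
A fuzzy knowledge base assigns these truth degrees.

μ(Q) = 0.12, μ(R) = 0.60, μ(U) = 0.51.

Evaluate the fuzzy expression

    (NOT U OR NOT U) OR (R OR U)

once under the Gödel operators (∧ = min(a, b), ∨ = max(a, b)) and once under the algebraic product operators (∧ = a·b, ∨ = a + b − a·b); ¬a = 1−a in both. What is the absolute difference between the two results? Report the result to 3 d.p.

0.349

Under Gödel:
  NOT U = 1 − 0.51 = 0.49
  NOT U = 1 − 0.51 = 0.49
  NOT U OR NOT U = max(a, b) on (0.49, 0.49) = 0.49
  R OR U = max(a, b) on (0.60, 0.51) = 0.60
  (NOT U OR NOT U) OR (R OR U) = max(a, b) on (0.49, 0.60) = 0.60
  → value = 0.6000
Under algebraic product:
  NOT U = 1 − 0.5100 = 0.4900
  NOT U = 1 − 0.5100 = 0.4900
  NOT U OR NOT U = a + b − a·b on (0.4900, 0.4900) = 0.7399
  R OR U = a + b − a·b on (0.6000, 0.5100) = 0.8040
  (NOT U OR NOT U) OR (R OR U) = a + b − a·b on (0.7399, 0.8040) = 0.9490
  → value = 0.9490
|0.6000 − 0.9490| = 0.349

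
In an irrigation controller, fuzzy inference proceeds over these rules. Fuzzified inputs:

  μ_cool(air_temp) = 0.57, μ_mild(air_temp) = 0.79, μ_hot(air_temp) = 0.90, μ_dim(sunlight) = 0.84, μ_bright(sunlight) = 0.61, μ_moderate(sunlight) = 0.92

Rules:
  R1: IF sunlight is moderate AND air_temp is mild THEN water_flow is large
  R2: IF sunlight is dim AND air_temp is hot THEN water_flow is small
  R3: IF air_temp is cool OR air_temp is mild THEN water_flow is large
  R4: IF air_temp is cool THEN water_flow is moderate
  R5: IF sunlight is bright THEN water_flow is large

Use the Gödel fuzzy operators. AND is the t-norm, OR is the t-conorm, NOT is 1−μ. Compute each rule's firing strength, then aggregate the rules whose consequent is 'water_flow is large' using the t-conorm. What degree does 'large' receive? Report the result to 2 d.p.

0.79

R1: moderate=0.92, mild=0.79; AND[min(a, b)] → w = 0.79
R2: dim=0.84, hot=0.90; AND[min(a, b)] → w = 0.84
R3: cool=0.57, mild=0.79; OR[max(a, b)] → w = 0.79
R4: cool=0.57 → w = 0.57
R5: bright=0.61 → w = 0.61
Rules with consequent 'large': {R1, R3, R5} → strengths 0.79, 0.79, 0.61
Aggregate via t-conorm [max(a, b)]: 0.79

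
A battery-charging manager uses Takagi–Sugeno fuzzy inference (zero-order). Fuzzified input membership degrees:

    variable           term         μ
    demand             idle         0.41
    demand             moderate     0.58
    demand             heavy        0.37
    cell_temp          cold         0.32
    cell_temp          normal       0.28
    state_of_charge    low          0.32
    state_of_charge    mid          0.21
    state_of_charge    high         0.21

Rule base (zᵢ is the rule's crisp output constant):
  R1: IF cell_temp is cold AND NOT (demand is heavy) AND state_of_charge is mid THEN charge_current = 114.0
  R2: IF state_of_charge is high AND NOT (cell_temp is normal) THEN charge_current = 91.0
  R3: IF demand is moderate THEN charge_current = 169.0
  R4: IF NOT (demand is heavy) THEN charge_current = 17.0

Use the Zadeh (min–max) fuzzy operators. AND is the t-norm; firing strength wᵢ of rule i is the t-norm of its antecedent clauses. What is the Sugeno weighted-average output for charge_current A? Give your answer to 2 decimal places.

93.12

R1 (z=114.0): cold=0.32, ¬heavy=1−0.37=0.63, mid=0.21; AND[min(a, b)] → w = 0.21
R2 (z=91.0): high=0.21, ¬normal=1−0.28=0.72; AND[min(a, b)] → w = 0.21
R3 (z=169.0): moderate=0.58 → w = 0.58
R4 (z=17.0): ¬heavy=1−0.37=0.63 → w = 0.63
Weighted average = (0.21·114.0 + 0.21·91.0 + 0.58·169.0 + 0.63·17.0) / (0.21 + 0.21 + 0.58 + 0.63)
  = 151.7800 / 1.6300 = 93.12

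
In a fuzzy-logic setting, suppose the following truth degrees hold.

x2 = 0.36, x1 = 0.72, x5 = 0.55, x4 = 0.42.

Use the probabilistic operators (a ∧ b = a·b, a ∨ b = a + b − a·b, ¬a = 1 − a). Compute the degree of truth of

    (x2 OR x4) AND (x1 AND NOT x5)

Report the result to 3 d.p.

0.204

x2 OR x4 = a + b − a·b on (0.3600, 0.4200) = 0.6288
NOT x5 = 1 − 0.5500 = 0.4500
x1 AND NOT x5 = a·b on (0.7200, 0.4500) = 0.3240
(x2 OR x4) AND (x1 AND NOT x5) = a·b on (0.6288, 0.3240) = 0.2037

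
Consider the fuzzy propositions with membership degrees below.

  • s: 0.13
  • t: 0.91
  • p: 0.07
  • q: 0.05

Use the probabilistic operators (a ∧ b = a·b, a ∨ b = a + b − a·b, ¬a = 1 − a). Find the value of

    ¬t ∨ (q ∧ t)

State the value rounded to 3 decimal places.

¬t = 1 − 0.9100 = 0.0900
q ∧ t = a·b on (0.0500, 0.9100) = 0.0455
¬t ∨ (q ∧ t) = a + b − a·b on (0.0900, 0.0455) = 0.1314

0.131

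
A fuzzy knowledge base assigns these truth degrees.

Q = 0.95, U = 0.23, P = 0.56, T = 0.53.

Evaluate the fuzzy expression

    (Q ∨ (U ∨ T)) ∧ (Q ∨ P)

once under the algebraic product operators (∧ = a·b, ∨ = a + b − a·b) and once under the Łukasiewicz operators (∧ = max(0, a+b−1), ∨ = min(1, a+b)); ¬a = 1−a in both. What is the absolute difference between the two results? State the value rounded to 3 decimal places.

Under algebraic product:
  U ∨ T = a + b − a·b on (0.2300, 0.5300) = 0.6381
  Q ∨ (U ∨ T) = a + b − a·b on (0.9500, 0.6381) = 0.9819
  Q ∨ P = a + b − a·b on (0.9500, 0.5600) = 0.9780
  (Q ∨ (U ∨ T)) ∧ (Q ∨ P) = a·b on (0.9819, 0.9780) = 0.9603
  → value = 0.9603
Under Łukasiewicz:
  U ∨ T = min(1, a+b) on (0.23, 0.53) = 0.76
  Q ∨ (U ∨ T) = min(1, a+b) on (0.95, 0.76) = 1.00
  Q ∨ P = min(1, a+b) on (0.95, 0.56) = 1.00
  (Q ∨ (U ∨ T)) ∧ (Q ∨ P) = max(0, a+b−1) on (1.00, 1.00) = 1.00
  → value = 1.0000
|0.9603 − 1.0000| = 0.040

0.040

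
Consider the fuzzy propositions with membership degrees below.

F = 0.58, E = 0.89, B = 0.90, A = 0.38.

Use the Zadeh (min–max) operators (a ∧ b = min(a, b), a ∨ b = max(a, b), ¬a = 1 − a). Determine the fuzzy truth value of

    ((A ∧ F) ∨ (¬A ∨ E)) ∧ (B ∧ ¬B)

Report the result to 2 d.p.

A ∧ F = min(a, b) on (0.38, 0.58) = 0.38
¬A = 1 − 0.38 = 0.62
¬A ∨ E = max(a, b) on (0.62, 0.89) = 0.89
(A ∧ F) ∨ (¬A ∨ E) = max(a, b) on (0.38, 0.89) = 0.89
¬B = 1 − 0.90 = 0.10
B ∧ ¬B = min(a, b) on (0.90, 0.10) = 0.10
((A ∧ F) ∨ (¬A ∨ E)) ∧ (B ∧ ¬B) = min(a, b) on (0.89, 0.10) = 0.10

0.10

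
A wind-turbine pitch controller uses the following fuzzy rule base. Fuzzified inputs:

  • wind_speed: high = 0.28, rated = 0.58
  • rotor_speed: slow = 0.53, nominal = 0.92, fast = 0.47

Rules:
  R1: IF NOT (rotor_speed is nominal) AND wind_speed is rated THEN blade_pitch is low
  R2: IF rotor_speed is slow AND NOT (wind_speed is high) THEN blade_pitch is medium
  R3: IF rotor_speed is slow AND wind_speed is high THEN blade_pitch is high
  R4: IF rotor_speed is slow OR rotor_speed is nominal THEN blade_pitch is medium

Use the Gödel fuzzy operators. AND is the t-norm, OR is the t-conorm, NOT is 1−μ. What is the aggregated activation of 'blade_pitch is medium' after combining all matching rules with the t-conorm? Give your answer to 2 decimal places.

R1: ¬nominal=1−0.92=0.08, rated=0.58; AND[min(a, b)] → w = 0.08
R2: slow=0.53, ¬high=1−0.28=0.72; AND[min(a, b)] → w = 0.53
R3: slow=0.53, high=0.28; AND[min(a, b)] → w = 0.28
R4: slow=0.53, nominal=0.92; OR[max(a, b)] → w = 0.92
Rules with consequent 'medium': {R2, R4} → strengths 0.53, 0.92
Aggregate via t-conorm [max(a, b)]: 0.92

0.92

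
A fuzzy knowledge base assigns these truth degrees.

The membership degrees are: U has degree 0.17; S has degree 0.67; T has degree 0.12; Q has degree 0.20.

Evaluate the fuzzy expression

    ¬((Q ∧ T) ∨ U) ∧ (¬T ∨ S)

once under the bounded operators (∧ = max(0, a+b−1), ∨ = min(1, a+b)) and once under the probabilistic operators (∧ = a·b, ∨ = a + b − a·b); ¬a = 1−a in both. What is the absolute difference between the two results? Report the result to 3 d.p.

0.052

Under bounded:
  Q ∧ T = max(0, a+b−1) on (0.20, 0.12) = 0.00
  (Q ∧ T) ∨ U = min(1, a+b) on (0.00, 0.17) = 0.17
  ¬((Q ∧ T) ∨ U) = 1 − 0.17 = 0.83
  ¬T = 1 − 0.12 = 0.88
  ¬T ∨ S = min(1, a+b) on (0.88, 0.67) = 1.00
  ¬((Q ∧ T) ∨ U) ∧ (¬T ∨ S) = max(0, a+b−1) on (0.83, 1.00) = 0.83
  → value = 0.8300
Under probabilistic:
  Q ∧ T = a·b on (0.2000, 0.1200) = 0.0240
  (Q ∧ T) ∨ U = a + b − a·b on (0.0240, 0.1700) = 0.1899
  ¬((Q ∧ T) ∨ U) = 1 − 0.1899 = 0.8101
  ¬T = 1 − 0.1200 = 0.8800
  ¬T ∨ S = a + b − a·b on (0.8800, 0.6700) = 0.9604
  ¬((Q ∧ T) ∨ U) ∧ (¬T ∨ S) = a·b on (0.8101, 0.9604) = 0.7780
  → value = 0.7780
|0.8300 − 0.7780| = 0.052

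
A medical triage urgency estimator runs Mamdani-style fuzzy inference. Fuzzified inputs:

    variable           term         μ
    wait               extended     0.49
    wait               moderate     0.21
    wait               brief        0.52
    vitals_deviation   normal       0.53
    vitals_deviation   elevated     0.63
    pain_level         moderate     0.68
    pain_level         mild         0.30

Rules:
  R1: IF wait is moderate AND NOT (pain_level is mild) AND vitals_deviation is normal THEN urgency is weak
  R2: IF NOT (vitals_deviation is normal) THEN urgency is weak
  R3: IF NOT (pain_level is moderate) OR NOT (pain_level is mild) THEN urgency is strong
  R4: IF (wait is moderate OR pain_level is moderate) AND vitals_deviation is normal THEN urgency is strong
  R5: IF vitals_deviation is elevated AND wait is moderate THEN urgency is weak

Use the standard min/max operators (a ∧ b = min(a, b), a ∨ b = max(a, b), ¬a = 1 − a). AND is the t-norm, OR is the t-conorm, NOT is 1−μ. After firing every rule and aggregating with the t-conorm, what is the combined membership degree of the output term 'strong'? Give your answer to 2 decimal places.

R1: moderate=0.21, ¬mild=1−0.30=0.70, normal=0.53; AND[min(a, b)] → w = 0.21
R2: ¬normal=1−0.53=0.47 → w = 0.47
R3: ¬moderate=1−0.68=0.32, ¬mild=1−0.30=0.70; OR[max(a, b)] → w = 0.70
R4: (moderate=0.21 OR moderate=0.68) = 0.68; AND[min(a, b)] with normal=0.53 → w = 0.53
R5: elevated=0.63, moderate=0.21; AND[min(a, b)] → w = 0.21
Rules with consequent 'strong': {R3, R4} → strengths 0.70, 0.53
Aggregate via t-conorm [max(a, b)]: 0.70

0.70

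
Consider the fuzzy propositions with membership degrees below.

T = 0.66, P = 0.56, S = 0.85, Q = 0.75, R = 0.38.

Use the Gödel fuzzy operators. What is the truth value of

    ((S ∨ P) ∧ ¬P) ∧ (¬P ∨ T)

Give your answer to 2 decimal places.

0.44

S ∨ P = max(a, b) on (0.85, 0.56) = 0.85
¬P = 1 − 0.56 = 0.44
(S ∨ P) ∧ ¬P = min(a, b) on (0.85, 0.44) = 0.44
¬P = 1 − 0.56 = 0.44
¬P ∨ T = max(a, b) on (0.44, 0.66) = 0.66
((S ∨ P) ∧ ¬P) ∧ (¬P ∨ T) = min(a, b) on (0.44, 0.66) = 0.44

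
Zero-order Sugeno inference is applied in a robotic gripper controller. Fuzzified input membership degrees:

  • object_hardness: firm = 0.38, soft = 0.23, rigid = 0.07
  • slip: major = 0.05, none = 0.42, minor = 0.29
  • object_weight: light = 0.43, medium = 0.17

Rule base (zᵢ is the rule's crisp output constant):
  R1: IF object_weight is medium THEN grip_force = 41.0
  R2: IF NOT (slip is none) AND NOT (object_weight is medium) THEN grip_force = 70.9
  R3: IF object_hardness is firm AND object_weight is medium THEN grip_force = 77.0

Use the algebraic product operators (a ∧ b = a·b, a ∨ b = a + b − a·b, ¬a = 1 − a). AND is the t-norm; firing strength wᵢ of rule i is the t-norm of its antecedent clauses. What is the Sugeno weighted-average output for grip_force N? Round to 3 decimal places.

R1 (z=41.0): medium=0.17 → w = 0.1700
R2 (z=70.9): ¬none=1−0.42=0.58, ¬medium=1−0.17=0.83; AND[a·b] → w = 0.4814
R3 (z=77.0): firm=0.38, medium=0.17; AND[a·b] → w = 0.0646
Weighted average = (0.1700·41.0 + 0.4814·70.9 + 0.0646·77.0) / (0.1700 + 0.4814 + 0.0646)
  = 46.0755 / 0.7160 = 64.351

64.351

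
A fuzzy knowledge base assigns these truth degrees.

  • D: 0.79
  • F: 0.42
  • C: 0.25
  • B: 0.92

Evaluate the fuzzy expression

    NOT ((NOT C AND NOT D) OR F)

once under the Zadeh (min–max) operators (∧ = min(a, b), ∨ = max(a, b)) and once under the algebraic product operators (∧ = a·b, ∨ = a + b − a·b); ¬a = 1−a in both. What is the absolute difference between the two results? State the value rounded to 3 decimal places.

Under Zadeh (min–max):
  NOT C = 1 − 0.25 = 0.75
  NOT D = 1 − 0.79 = 0.21
  NOT C AND NOT D = min(a, b) on (0.75, 0.21) = 0.21
  (NOT C AND NOT D) OR F = max(a, b) on (0.21, 0.42) = 0.42
  NOT ((NOT C AND NOT D) OR F) = 1 − 0.42 = 0.58
  → value = 0.5800
Under algebraic product:
  NOT C = 1 − 0.2500 = 0.7500
  NOT D = 1 − 0.7900 = 0.2100
  NOT C AND NOT D = a·b on (0.7500, 0.2100) = 0.1575
  (NOT C AND NOT D) OR F = a + b − a·b on (0.1575, 0.4200) = 0.5113
  NOT ((NOT C AND NOT D) OR F) = 1 − 0.5113 = 0.4887
  → value = 0.4887
|0.5800 − 0.4887| = 0.091

0.091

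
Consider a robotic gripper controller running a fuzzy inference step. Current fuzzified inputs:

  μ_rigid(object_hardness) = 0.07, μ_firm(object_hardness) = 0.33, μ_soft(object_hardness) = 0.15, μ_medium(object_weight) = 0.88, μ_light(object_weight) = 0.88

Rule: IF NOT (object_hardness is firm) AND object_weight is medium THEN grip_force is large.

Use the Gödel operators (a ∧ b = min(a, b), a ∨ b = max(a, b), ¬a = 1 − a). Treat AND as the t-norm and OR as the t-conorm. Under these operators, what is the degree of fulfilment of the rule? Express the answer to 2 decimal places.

0.67

firing strength: ¬firm=1−0.33=0.67, medium=0.88; AND[min(a, b)] → w = 0.67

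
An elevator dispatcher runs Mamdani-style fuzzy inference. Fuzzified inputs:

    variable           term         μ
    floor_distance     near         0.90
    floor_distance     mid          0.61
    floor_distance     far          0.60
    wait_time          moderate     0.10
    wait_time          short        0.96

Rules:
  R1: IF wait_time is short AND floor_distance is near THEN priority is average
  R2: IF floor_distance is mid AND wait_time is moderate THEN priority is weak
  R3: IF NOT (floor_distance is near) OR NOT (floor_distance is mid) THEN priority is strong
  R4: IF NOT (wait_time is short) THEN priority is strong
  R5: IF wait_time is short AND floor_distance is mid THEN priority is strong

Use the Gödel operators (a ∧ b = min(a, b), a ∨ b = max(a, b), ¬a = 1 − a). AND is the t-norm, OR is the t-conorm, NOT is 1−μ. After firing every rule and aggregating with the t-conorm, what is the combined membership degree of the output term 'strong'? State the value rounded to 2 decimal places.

R1: short=0.96, near=0.90; AND[min(a, b)] → w = 0.90
R2: mid=0.61, moderate=0.10; AND[min(a, b)] → w = 0.10
R3: ¬near=1−0.90=0.10, ¬mid=1−0.61=0.39; OR[max(a, b)] → w = 0.39
R4: ¬short=1−0.96=0.04 → w = 0.04
R5: short=0.96, mid=0.61; AND[min(a, b)] → w = 0.61
Rules with consequent 'strong': {R3, R4, R5} → strengths 0.39, 0.04, 0.61
Aggregate via t-conorm [max(a, b)]: 0.61

0.61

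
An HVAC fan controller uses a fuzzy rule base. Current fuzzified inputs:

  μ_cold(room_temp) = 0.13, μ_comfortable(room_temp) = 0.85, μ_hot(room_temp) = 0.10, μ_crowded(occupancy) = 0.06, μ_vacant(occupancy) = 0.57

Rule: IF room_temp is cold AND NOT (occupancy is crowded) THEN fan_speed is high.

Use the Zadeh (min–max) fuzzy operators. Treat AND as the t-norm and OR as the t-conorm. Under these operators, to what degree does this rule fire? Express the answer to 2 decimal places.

0.13

firing strength: cold=0.13, ¬crowded=1−0.06=0.94; AND[min(a, b)] → w = 0.13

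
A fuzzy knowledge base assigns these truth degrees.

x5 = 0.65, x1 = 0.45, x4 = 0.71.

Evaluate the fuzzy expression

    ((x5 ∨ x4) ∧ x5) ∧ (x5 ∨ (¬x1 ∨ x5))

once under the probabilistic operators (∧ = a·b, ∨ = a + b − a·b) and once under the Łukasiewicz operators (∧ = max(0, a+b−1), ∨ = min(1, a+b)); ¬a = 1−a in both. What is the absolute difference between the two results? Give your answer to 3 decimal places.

0.098

Under probabilistic:
  x5 ∨ x4 = a + b − a·b on (0.6500, 0.7100) = 0.8985
  (x5 ∨ x4) ∧ x5 = a·b on (0.8985, 0.6500) = 0.5840
  ¬x1 = 1 − 0.4500 = 0.5500
  ¬x1 ∨ x5 = a + b − a·b on (0.5500, 0.6500) = 0.8425
  x5 ∨ (¬x1 ∨ x5) = a + b − a·b on (0.6500, 0.8425) = 0.9449
  ((x5 ∨ x4) ∧ x5) ∧ (x5 ∨ (¬x1 ∨ x5)) = a·b on (0.5840, 0.9449) = 0.5518
  → value = 0.5518
Under Łukasiewicz:
  x5 ∨ x4 = min(1, a+b) on (0.65, 0.71) = 1.00
  (x5 ∨ x4) ∧ x5 = max(0, a+b−1) on (1.00, 0.65) = 0.65
  ¬x1 = 1 − 0.45 = 0.55
  ¬x1 ∨ x5 = min(1, a+b) on (0.55, 0.65) = 1.00
  x5 ∨ (¬x1 ∨ x5) = min(1, a+b) on (0.65, 1.00) = 1.00
  ((x5 ∨ x4) ∧ x5) ∧ (x5 ∨ (¬x1 ∨ x5)) = max(0, a+b−1) on (0.65, 1.00) = 0.65
  → value = 0.6500
|0.5518 − 0.6500| = 0.098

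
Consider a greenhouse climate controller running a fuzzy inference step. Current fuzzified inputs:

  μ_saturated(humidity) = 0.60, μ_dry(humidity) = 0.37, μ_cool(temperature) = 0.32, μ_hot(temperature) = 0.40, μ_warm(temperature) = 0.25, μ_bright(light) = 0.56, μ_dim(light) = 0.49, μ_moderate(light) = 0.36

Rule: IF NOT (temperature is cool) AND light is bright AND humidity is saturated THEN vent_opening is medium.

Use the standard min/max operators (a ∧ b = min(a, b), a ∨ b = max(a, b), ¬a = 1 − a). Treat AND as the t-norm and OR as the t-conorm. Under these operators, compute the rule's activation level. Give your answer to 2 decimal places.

0.56

firing strength: ¬cool=1−0.32=0.68, bright=0.56, saturated=0.60; AND[min(a, b)] → w = 0.56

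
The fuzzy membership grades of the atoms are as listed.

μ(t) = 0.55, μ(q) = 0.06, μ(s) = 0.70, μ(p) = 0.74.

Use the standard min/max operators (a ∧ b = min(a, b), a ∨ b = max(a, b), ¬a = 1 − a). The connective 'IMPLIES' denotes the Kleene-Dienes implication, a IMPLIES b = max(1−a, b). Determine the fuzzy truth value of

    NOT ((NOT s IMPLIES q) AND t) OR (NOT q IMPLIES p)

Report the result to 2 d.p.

NOT s = 1 − 0.70 = 0.30
NOT s IMPLIES q  [Kleene-Dienes: max(1−a, b)] with a=0.30, b=0.06 → 0.70
(NOT s IMPLIES q) AND t = min(a, b) on (0.70, 0.55) = 0.55
NOT ((NOT s IMPLIES q) AND t) = 1 − 0.55 = 0.45
NOT q = 1 − 0.06 = 0.94
NOT q IMPLIES p  [Kleene-Dienes: max(1−a, b)] with a=0.94, b=0.74 → 0.74
NOT ((NOT s IMPLIES q) AND t) OR (NOT q IMPLIES p) = max(a, b) on (0.45, 0.74) = 0.74

0.74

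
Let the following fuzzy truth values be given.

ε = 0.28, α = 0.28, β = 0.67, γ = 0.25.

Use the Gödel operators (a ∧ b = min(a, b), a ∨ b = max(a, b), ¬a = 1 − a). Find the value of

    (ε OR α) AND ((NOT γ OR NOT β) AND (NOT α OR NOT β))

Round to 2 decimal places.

ε OR α = max(a, b) on (0.28, 0.28) = 0.28
NOT γ = 1 − 0.25 = 0.75
NOT β = 1 − 0.67 = 0.33
NOT γ OR NOT β = max(a, b) on (0.75, 0.33) = 0.75
NOT α = 1 − 0.28 = 0.72
NOT β = 1 − 0.67 = 0.33
NOT α OR NOT β = max(a, b) on (0.72, 0.33) = 0.72
(NOT γ OR NOT β) AND (NOT α OR NOT β) = min(a, b) on (0.75, 0.72) = 0.72
(ε OR α) AND ((NOT γ OR NOT β) AND (NOT α OR NOT β)) = min(a, b) on (0.28, 0.72) = 0.28

0.28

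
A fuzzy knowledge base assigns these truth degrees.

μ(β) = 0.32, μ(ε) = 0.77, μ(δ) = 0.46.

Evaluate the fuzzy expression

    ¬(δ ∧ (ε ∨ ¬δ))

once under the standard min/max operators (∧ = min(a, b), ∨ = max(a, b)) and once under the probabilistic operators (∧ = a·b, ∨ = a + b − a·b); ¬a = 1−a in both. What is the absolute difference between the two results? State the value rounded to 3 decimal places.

0.049

Under standard min/max:
  ¬δ = 1 − 0.46 = 0.54
  ε ∨ ¬δ = max(a, b) on (0.77, 0.54) = 0.77
  δ ∧ (ε ∨ ¬δ) = min(a, b) on (0.46, 0.77) = 0.46
  ¬(δ ∧ (ε ∨ ¬δ)) = 1 − 0.46 = 0.54
  → value = 0.5400
Under probabilistic:
  ¬δ = 1 − 0.4600 = 0.5400
  ε ∨ ¬δ = a + b − a·b on (0.7700, 0.5400) = 0.8942
  δ ∧ (ε ∨ ¬δ) = a·b on (0.4600, 0.8942) = 0.4113
  ¬(δ ∧ (ε ∨ ¬δ)) = 1 − 0.4113 = 0.5887
  → value = 0.5887
|0.5400 − 0.5887| = 0.049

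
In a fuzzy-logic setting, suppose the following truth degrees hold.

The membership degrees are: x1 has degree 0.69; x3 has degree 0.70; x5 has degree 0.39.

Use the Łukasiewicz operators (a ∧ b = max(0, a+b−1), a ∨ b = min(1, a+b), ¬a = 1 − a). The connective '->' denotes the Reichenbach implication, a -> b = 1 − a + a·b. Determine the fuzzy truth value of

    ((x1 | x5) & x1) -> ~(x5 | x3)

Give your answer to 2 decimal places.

x1 | x5 = min(1, a+b) on (0.69, 0.39) = 1.00
(x1 | x5) & x1 = max(0, a+b−1) on (1.00, 0.69) = 0.69
x5 | x3 = min(1, a+b) on (0.39, 0.70) = 1.00
~(x5 | x3) = 1 − 1.00 = 0.00
((x1 | x5) & x1) -> ~(x5 | x3)  [Reichenbach: 1 − a + a·b] with a=0.69, b=0.00 → 0.31

0.31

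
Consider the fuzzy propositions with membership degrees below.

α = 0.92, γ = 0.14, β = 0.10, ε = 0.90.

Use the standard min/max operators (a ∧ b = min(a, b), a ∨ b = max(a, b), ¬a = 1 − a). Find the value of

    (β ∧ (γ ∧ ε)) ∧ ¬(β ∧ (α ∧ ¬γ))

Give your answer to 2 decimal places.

γ ∧ ε = min(a, b) on (0.14, 0.90) = 0.14
β ∧ (γ ∧ ε) = min(a, b) on (0.10, 0.14) = 0.10
¬γ = 1 − 0.14 = 0.86
α ∧ ¬γ = min(a, b) on (0.92, 0.86) = 0.86
β ∧ (α ∧ ¬γ) = min(a, b) on (0.10, 0.86) = 0.10
¬(β ∧ (α ∧ ¬γ)) = 1 − 0.10 = 0.90
(β ∧ (γ ∧ ε)) ∧ ¬(β ∧ (α ∧ ¬γ)) = min(a, b) on (0.10, 0.90) = 0.10

0.10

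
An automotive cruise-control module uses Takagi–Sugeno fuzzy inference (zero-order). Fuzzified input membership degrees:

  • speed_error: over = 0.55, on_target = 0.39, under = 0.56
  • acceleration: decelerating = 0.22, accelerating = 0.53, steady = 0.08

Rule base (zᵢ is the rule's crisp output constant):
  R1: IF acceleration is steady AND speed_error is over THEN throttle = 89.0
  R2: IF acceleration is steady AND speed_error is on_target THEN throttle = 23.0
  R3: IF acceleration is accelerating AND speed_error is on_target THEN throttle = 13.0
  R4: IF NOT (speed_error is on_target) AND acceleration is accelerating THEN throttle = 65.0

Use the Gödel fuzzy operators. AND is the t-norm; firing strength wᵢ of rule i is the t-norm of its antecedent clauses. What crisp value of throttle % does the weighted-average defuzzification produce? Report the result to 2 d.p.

R1 (z=89.0): steady=0.08, over=0.55; AND[min(a, b)] → w = 0.08
R2 (z=23.0): steady=0.08, on_target=0.39; AND[min(a, b)] → w = 0.08
R3 (z=13.0): accelerating=0.53, on_target=0.39; AND[min(a, b)] → w = 0.39
R4 (z=65.0): ¬on_target=1−0.39=0.61, accelerating=0.53; AND[min(a, b)] → w = 0.53
Weighted average = (0.08·89.0 + 0.08·23.0 + 0.39·13.0 + 0.53·65.0) / (0.08 + 0.08 + 0.39 + 0.53)
  = 48.4800 / 1.0800 = 44.89

44.89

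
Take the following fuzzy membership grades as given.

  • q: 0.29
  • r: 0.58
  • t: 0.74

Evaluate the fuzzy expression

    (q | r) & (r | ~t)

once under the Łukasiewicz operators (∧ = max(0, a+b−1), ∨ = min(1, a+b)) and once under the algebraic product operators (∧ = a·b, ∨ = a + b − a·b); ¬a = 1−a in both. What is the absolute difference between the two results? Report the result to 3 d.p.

0.226

Under Łukasiewicz:
  q | r = min(1, a+b) on (0.29, 0.58) = 0.87
  ~t = 1 − 0.74 = 0.26
  r | ~t = min(1, a+b) on (0.58, 0.26) = 0.84
  (q | r) & (r | ~t) = max(0, a+b−1) on (0.87, 0.84) = 0.71
  → value = 0.7100
Under algebraic product:
  q | r = a + b − a·b on (0.2900, 0.5800) = 0.7018
  ~t = 1 − 0.7400 = 0.2600
  r | ~t = a + b − a·b on (0.5800, 0.2600) = 0.6892
  (q | r) & (r | ~t) = a·b on (0.7018, 0.6892) = 0.4837
  → value = 0.4837
|0.7100 − 0.4837| = 0.226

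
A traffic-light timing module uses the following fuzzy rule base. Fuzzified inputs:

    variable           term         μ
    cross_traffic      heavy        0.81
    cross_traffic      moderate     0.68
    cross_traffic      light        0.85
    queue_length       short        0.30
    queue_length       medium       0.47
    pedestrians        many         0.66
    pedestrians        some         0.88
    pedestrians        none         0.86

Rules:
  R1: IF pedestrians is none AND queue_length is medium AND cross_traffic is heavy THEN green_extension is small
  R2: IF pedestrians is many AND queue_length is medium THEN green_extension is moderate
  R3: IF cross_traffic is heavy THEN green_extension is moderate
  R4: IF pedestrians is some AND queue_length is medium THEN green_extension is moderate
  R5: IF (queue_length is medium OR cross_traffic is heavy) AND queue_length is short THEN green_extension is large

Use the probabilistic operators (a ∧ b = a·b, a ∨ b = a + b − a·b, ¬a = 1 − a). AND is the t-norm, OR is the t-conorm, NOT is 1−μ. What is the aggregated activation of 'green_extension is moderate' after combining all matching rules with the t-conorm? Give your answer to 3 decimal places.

R1: none=0.86, medium=0.47, heavy=0.81; AND[a·b] → w = 0.3274
R2: many=0.66, medium=0.47; AND[a·b] → w = 0.3102
R3: heavy=0.81 → w = 0.8100
R4: some=0.88, medium=0.47; AND[a·b] → w = 0.4136
R5: (medium=0.47 OR heavy=0.81) = 0.8993; AND[a·b] with short=0.30 → w = 0.2698
Rules with consequent 'moderate': {R2, R3, R4} → strengths 0.3102, 0.8100, 0.4136
Aggregate via t-conorm [a + b − a·b]: 0.9231

0.923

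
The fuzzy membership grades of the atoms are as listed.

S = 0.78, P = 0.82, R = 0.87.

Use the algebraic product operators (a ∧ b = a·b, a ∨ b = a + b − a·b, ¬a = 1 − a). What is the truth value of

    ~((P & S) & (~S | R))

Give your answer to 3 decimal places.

P & S = a·b on (0.8200, 0.7800) = 0.6396
~S = 1 − 0.7800 = 0.2200
~S | R = a + b − a·b on (0.2200, 0.8700) = 0.8986
(P & S) & (~S | R) = a·b on (0.6396, 0.8986) = 0.5747
~((P & S) & (~S | R)) = 1 − 0.5747 = 0.4253

0.425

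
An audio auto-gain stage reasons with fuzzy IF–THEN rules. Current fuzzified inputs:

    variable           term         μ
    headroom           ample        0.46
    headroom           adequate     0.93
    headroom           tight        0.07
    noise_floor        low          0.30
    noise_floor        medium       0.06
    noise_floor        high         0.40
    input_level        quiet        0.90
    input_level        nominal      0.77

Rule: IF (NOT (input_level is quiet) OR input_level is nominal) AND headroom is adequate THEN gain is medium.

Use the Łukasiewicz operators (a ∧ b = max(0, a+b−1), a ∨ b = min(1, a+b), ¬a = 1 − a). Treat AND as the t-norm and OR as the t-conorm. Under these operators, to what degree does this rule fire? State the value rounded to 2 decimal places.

0.80

firing strength: (¬quiet=1−0.90=0.10 OR nominal=0.77) = 0.87; AND[max(0, a+b−1)] with adequate=0.93 → w = 0.80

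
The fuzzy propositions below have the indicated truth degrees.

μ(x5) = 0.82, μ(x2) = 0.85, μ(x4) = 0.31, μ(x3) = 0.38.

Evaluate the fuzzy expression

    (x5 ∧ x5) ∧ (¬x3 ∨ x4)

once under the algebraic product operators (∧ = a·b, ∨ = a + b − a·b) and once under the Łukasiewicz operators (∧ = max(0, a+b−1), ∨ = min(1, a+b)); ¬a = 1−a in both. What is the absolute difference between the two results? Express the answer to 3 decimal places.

0.074

Under algebraic product:
  x5 ∧ x5 = a·b on (0.8200, 0.8200) = 0.6724
  ¬x3 = 1 − 0.3800 = 0.6200
  ¬x3 ∨ x4 = a + b − a·b on (0.6200, 0.3100) = 0.7378
  (x5 ∧ x5) ∧ (¬x3 ∨ x4) = a·b on (0.6724, 0.7378) = 0.4961
  → value = 0.4961
Under Łukasiewicz:
  x5 ∧ x5 = max(0, a+b−1) on (0.82, 0.82) = 0.64
  ¬x3 = 1 − 0.38 = 0.62
  ¬x3 ∨ x4 = min(1, a+b) on (0.62, 0.31) = 0.93
  (x5 ∧ x5) ∧ (¬x3 ∨ x4) = max(0, a+b−1) on (0.64, 0.93) = 0.57
  → value = 0.5700
|0.4961 − 0.5700| = 0.074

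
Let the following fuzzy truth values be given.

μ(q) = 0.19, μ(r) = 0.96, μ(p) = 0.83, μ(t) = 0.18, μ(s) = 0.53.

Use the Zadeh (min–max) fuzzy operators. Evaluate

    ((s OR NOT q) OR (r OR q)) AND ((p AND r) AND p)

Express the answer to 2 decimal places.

0.83

NOT q = 1 − 0.19 = 0.81
s OR NOT q = max(a, b) on (0.53, 0.81) = 0.81
r OR q = max(a, b) on (0.96, 0.19) = 0.96
(s OR NOT q) OR (r OR q) = max(a, b) on (0.81, 0.96) = 0.96
p AND r = min(a, b) on (0.83, 0.96) = 0.83
(p AND r) AND p = min(a, b) on (0.83, 0.83) = 0.83
((s OR NOT q) OR (r OR q)) AND ((p AND r) AND p) = min(a, b) on (0.96, 0.83) = 0.83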